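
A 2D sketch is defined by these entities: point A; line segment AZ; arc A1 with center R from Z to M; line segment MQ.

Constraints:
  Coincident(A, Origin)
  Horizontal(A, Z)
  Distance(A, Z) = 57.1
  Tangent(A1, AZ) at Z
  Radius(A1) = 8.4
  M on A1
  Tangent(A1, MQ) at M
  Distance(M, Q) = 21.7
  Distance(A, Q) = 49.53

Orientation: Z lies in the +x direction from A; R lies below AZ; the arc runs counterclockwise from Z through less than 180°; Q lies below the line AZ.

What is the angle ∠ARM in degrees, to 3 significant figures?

10.7°

A is at the origin; AZ is horizontal with |AZ| = 57.1 and Z on the +x side, so Z = (57.1, 0.00). Tangency of A1 to AZ means the radius RZ is perpendicular to AZ, so R = Z + (0, -8.4) = (57.1, -8.40). Since RM ⟂ MQ (tangency), |RQ| = √(8.4² + 21.7²) = 23.3 regardless of where M sits on A1. So Q lies on both circle(A, 49.53) and circle(R, 23.3); the below-AZ intersection is Q = (42.1, -26.2). M is the foot of the tangent from Q: M = (49.2, -5.65).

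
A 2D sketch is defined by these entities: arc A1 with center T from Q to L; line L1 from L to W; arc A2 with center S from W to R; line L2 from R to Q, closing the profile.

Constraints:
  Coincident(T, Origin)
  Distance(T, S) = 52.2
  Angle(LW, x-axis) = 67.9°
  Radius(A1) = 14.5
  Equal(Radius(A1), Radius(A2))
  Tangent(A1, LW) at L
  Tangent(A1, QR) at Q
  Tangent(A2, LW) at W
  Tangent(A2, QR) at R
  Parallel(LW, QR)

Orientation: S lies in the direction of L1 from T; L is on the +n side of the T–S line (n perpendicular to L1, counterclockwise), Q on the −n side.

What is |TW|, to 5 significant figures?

54.176

The slot axis is L1's direction at 67.9°, so u = (cos 67.9°, sin 67.9°) = (0.37622, 0.92653) and n = (−sin 67.9°, cos 67.9°) = (-0.92653, 0.37622). T is at the origin and S lies 52.2 along u from T, so S = 52.2·u = (19.639, 48.365). Tangency of A1 to both parallel lines with radius 14.5 puts L and Q at T ± 14.5·n: L = (-13.435, 5.4553), Q = (13.435, -5.4553). Equal radii place W and R the same way about S: W = S + 14.5·n = (6.2042, 53.820), R = S − 14.5·n = (33.074, 42.910). Then |TW| = |W − T| = 54.176.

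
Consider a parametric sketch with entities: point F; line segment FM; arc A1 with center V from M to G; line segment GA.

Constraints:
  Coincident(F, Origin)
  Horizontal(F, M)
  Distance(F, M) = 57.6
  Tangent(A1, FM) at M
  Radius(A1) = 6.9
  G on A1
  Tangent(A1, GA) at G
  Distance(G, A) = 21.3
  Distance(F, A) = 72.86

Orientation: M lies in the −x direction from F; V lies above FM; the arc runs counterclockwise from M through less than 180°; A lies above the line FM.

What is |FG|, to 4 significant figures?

54.00

F is at the origin; F and M share the same y with |FM| = 57.6 and M on the −x side, so M = (-57.60, 0.000). Since A1 is tangent to FM there, VM ⟂ FM, so V = M + (0, 6.9) = (-57.60, 6.900). Since VG ⟂ GA (tangency), |VA| = √(6.9² + 21.3²) = 22.39 regardless of where G sits on A1. So A lies on both circle(F, 72.86) and circle(V, 22.39); the above-FM intersection is A = (-67.72, 26.87). G is the foot of the tangent from A: G = (-52.71, 11.76).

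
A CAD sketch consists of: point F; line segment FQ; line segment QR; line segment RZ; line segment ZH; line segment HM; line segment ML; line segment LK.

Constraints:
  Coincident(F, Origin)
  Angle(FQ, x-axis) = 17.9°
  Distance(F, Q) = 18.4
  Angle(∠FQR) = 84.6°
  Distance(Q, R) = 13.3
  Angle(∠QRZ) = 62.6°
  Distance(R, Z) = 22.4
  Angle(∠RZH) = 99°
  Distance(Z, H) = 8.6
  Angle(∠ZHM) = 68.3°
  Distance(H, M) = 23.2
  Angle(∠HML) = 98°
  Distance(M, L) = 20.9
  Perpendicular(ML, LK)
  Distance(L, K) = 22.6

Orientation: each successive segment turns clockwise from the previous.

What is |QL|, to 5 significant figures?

29.429

F is at the origin; FQ runs at 17.9° with length 18.4, so Q = (17.509, 5.6554). ∠FQR = 84.6° gives QR at -77.500° from the x-axis; with |QR| = 13.3, R = (20.388, -7.3294). ∠QRZ = 62.6° gives RZ at 165.10° from the x-axis; with |RZ| = 22.4, Z = (-1.2588, -1.5696). ∠RZH = 99.0° gives ZH at 84.100° from the x-axis; with |ZH| = 8.6, H = (-0.37482, 6.9848). ∠ZHM = 68.3° gives HM at -27.600° from the x-axis; with |HM| = 23.2, M = (20.185, -3.7636). ∠HML = 98.0° gives ML at -109.60° from the x-axis; with |ML| = 20.9, L = (13.174, -23.453). Then |QL| = |L − Q| = 29.429.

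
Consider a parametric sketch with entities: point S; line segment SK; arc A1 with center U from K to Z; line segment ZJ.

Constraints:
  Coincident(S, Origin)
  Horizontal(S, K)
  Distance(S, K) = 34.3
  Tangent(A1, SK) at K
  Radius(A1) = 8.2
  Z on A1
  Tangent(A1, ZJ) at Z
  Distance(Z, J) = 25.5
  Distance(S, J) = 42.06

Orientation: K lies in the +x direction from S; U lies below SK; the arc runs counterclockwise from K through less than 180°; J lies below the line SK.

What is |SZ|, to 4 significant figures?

27.30

S is at the origin; SK is horizontal with |SK| = 34.3 and K on the +x side, so K = (34.30, 0.000). Since A1 is tangent to SK there, UK ⟂ SK, so U = K + (0, -8.2) = (34.30, -8.200). Since UZ ⟂ ZJ (tangency), |UJ| = √(8.2² + 25.5²) = 26.79 regardless of where Z sits on A1. So J lies on both circle(S, 42.06) and circle(U, 26.79); the below-SK intersection is J = (25.45, -33.48). Z is the foot of the tangent from J: Z = (26.10, -7.991).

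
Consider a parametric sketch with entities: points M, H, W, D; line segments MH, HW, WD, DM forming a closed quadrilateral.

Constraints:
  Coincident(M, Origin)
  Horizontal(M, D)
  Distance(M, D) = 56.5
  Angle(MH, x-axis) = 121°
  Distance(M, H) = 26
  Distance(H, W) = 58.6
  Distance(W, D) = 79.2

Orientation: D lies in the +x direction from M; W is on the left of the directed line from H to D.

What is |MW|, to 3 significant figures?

73.2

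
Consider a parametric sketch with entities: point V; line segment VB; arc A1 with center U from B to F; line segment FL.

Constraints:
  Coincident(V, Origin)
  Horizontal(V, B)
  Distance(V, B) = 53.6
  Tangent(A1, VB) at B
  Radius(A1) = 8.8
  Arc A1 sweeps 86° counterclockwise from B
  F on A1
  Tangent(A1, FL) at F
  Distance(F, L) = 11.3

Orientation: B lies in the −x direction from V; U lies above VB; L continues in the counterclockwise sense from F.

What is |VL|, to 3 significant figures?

48.1

On A1, B sits at bearing -90° from U; an 86° counterclockwise sweep puts F at bearing -4°, so F = U + 8.8·(cos -4°, sin -4°) = (-44.8, 8.19). The tangent condition forces UF to be normal to FL, so FL runs along (−sin -4°, cos -4°); with |FL| = 11.3, L = (-44.0, 19.5). Then |VL| = |L − V| = 48.1.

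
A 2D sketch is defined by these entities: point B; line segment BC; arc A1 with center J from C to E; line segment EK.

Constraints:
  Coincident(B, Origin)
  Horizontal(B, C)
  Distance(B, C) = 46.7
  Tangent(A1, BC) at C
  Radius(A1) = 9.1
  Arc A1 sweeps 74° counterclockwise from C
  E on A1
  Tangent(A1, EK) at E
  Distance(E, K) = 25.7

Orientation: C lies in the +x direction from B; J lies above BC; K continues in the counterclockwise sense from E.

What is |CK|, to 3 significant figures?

35.1

B is at the origin; BC is horizontal with |BC| = 46.7 and C on the +x side, so C = (46.7, 0.00). Tangency of A1 to BC means the radius JC is perpendicular to BC, so J = C + (0, 9.1) = (46.7, 9.10). On A1, C sits at bearing -90° from J; a 74° counterclockwise sweep puts E at bearing -16°, so E = J + 9.1·(cos -16°, sin -16°) = (55.4, 6.59). Since A1 is tangent to EK there, JE ⟂ EK, so EK runs along (−sin -16°, cos -16°); with |EK| = 25.7, K = (62.5, 31.3). Then |CK| = |K − C| = 35.1.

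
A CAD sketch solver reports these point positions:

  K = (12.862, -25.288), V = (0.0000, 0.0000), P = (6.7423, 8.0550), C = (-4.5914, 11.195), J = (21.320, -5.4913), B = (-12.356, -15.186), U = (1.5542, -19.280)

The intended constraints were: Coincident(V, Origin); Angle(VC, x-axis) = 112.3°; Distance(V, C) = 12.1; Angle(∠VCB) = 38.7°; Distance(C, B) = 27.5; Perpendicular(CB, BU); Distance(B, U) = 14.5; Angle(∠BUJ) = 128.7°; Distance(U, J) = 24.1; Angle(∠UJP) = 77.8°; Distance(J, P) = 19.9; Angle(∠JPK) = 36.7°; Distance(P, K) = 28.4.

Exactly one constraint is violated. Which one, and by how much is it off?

Distance(P, K) = 28.4 — off by 5.50.

V = (0.00, 0.00) ✓; VC at 112.3° ✓; |VC| = 12.10 ✓; ∠VCB = 38.70° ✓; |CB| = 27.50 ✓; ∠(CB, BU) = 90.00° ✓; |BU| = 14.50 ✓; ∠BUJ = 128.7° ✓; |UJ| = 24.10 ✓; ∠UJP = 77.80° ✓; |JP| = 19.90 ✓; ∠JPK = 36.70° ✓; |PK| = 33.90 ✗.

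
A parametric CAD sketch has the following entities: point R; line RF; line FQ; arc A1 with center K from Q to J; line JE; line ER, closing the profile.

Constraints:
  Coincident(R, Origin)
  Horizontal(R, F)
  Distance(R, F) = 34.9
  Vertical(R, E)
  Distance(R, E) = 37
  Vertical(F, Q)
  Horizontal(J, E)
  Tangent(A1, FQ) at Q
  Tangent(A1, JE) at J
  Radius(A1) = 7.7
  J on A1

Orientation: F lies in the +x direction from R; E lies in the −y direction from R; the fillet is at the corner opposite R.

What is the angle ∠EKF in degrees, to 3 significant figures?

121°

R is at the origin; RF is horizontal with |RF| = 34.9 and F on the +x side, so F = (34.9, 0.00). RE is vertical with |RE| = 37.0 and E on the −y side, so E = (0.00, -37.0). The virtual corner opposite R is at (34.9, -37.0). Since A1 is tangent to FQ there, KQ ⟂ FQ and since A1 is tangent to JE there, KJ ⟂ JE, with radius 7.7, so the center K sits 7.7 in from both sides at K = (27.2, -29.3). Then cos ∠EKF = KE·KF / (|KE||KF|), giving 121°.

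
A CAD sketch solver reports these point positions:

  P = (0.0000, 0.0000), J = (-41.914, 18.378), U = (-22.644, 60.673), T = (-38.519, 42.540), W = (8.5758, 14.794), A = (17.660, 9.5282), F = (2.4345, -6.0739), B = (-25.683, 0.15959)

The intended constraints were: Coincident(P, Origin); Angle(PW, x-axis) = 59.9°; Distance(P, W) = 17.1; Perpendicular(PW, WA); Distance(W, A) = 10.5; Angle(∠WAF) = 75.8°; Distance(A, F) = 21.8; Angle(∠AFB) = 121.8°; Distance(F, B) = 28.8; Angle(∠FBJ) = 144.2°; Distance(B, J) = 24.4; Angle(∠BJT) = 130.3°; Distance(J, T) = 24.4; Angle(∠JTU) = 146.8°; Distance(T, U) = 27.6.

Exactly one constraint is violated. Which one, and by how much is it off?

Distance(T, U) = 27.6 — off by 3.50.

P = (0.00, 0.00) ✓; PW at 59.90° ✓; |PW| = 17.10 ✓; ∠(PW, WA) = 90.00° ✓; |WA| = 10.50 ✓; ∠WAF = 75.80° ✓; |AF| = 21.80 ✓; ∠AFB = 121.8° ✓; |FB| = 28.80 ✓; ∠FBJ = 144.2° ✓; |BJ| = 24.40 ✓; ∠BJT = 130.3° ✓; |JT| = 24.40 ✓; ∠JTU = 146.8° ✓; |TU| = 24.10 ✗.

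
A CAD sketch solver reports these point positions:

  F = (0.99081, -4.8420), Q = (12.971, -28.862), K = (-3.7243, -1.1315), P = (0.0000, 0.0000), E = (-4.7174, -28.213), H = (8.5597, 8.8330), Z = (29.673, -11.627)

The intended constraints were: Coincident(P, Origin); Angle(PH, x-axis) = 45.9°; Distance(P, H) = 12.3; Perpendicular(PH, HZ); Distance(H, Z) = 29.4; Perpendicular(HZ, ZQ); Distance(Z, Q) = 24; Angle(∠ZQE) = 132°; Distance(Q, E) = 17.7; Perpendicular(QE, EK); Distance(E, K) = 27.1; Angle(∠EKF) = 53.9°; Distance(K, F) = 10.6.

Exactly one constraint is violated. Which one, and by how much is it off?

Distance(K, F) = 10.6 — off by 4.60.

P = (0.00, 0.00) ✓; PH at 45.90° ✓; |PH| = 12.30 ✓; ∠(PH, HZ) = 90.00° ✓; |HZ| = 29.40 ✓; ∠(HZ, ZQ) = 90.00° ✓; |ZQ| = 24.00 ✓; ∠ZQE = 132.0° ✓; |QE| = 17.70 ✓; ∠(QE, EK) = 90.00° ✓; |EK| = 27.10 ✓; ∠EKF = 53.90° ✓; |KF| = 6.000 ✗.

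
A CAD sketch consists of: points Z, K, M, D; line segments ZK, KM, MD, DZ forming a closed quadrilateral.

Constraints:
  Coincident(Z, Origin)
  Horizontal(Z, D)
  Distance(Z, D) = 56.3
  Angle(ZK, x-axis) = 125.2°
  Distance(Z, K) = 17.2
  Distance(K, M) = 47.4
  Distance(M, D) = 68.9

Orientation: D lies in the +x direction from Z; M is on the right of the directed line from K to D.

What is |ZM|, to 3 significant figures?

33.3

Checks: |KM| = 47.40 ✓; |MD| = 68.90 ✓.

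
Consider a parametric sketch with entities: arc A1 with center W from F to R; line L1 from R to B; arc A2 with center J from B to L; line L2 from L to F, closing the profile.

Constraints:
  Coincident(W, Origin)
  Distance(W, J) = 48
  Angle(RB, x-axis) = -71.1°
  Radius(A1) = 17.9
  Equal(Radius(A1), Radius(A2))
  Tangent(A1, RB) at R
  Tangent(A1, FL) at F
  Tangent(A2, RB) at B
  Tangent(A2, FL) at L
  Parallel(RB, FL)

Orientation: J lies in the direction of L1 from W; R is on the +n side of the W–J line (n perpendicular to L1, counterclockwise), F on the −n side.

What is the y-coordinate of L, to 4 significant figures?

-51.21

The slot axis is L1's direction at -71.1°, so u = (cos -71.1°, sin -71.1°) = (0.3239, -0.9461) and n = (−sin -71.1°, cos -71.1°) = (0.9461, 0.3239). W is at the origin and J lies 48.0 along u from W, so J = 48.0·u = (15.55, -45.41). Tangency of A1 to both parallel lines with radius 17.9 puts R and F at W ± 17.9·n: R = (16.93, 5.798), F = (-16.93, -5.798). Equal radii place B and L the same way about J: B = J + 17.9·n = (32.48, -39.61), L = J − 17.9·n = (-1.387, -51.21). So L.y = -51.21.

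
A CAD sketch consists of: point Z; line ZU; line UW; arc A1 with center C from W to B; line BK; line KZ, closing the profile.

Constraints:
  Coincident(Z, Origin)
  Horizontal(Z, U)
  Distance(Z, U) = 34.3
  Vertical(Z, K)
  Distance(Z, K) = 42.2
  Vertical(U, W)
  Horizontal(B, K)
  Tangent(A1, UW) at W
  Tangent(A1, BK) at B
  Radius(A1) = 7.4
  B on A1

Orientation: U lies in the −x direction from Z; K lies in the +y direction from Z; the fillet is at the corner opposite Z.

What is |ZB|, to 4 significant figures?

50.04

Z is at the origin; Z and U share the same y with |ZU| = 34.3 and U on the −x side, so U = (-34.30, 0.000). ZK is vertical with |ZK| = 42.2 and K on the +y side, so K = (0.000, 42.20). The virtual corner opposite Z is at (-34.30, 42.20). Since A1 is tangent to UW there, CW ⟂ UW and tangency of A1 to BK means the radius CB is perpendicular to BK, with radius 7.4, so the center C sits 7.4 in from both sides at C = (-26.90, 34.80). That places the tangent points at W = (-34.30, 34.80) on UW and B = (-26.90, 42.20) on BK. Then |ZB| = |B − Z| = 50.04.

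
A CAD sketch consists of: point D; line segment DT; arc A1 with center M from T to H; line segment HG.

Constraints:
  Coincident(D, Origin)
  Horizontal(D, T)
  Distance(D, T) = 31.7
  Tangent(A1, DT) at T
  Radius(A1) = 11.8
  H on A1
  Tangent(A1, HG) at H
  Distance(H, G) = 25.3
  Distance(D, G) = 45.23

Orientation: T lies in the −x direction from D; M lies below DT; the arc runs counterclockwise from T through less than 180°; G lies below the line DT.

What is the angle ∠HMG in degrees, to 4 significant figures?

65.00°

D is at the origin; D and T share the same y with |DT| = 31.7 and T on the −x side, so T = (-31.70, 0.000). Since A1 is tangent to DT there, MT ⟂ DT, so M = T + (0, -11.8) = (-31.70, -11.80). Since MH ⟂ HG (tangency), |MG| = √(11.8² + 25.3²) = 27.92 regardless of where H sits on A1. So G lies on both circle(D, 45.23) and circle(M, 27.92); the below-DT intersection is G = (-23.68, -38.54). H is the foot of the tangent from G: H = (-40.51, -19.65).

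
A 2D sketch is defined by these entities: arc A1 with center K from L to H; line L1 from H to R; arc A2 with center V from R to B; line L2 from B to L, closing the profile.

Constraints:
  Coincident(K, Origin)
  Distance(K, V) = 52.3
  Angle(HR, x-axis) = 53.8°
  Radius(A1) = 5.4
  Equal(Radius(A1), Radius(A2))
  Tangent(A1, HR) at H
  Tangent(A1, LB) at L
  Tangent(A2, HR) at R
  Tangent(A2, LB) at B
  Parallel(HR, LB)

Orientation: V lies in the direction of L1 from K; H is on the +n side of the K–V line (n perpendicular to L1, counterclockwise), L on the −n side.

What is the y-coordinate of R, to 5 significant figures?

45.393

The slot axis is L1's direction at 53.8°, so u = (cos 53.8°, sin 53.8°) = (0.59061, 0.80696) and n = (−sin 53.8°, cos 53.8°) = (-0.80696, 0.59061). K is at the origin and V lies 52.3 along u from K, so V = 52.3·u = (30.889, 42.204). Tangency of A1 to both parallel lines with radius 5.4 puts H and L at K ± 5.4·n: H = (-4.3576, 3.1893), L = (4.3576, -3.1893). Equal radii place R and B the same way about V: R = V + 5.4·n = (26.531, 45.393), B = V − 5.4·n = (35.246, 39.015). So R.y = 45.393.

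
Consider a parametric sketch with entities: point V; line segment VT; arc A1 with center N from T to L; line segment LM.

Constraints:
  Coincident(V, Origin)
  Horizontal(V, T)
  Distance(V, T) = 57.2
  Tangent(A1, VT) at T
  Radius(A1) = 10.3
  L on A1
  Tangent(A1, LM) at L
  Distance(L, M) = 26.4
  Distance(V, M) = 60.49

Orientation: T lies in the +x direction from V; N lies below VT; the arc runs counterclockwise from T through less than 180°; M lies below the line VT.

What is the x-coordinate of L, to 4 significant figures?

46.91

V is at the origin; V and T share the same y with |VT| = 57.2 and T on the +x side, so T = (57.20, 0.000). The tangent condition forces NT to be normal to VT, so N = T + (0, -10.3) = (57.20, -10.30). Since NL ⟂ LM (tangency), |NM| = √(10.3² + 26.4²) = 28.34 regardless of where L sits on A1. So M lies on both circle(V, 60.49) and circle(N, 28.34); the below-VT intersection is M = (47.82, -37.04). L is the foot of the tangent from M: L = (46.91, -10.66).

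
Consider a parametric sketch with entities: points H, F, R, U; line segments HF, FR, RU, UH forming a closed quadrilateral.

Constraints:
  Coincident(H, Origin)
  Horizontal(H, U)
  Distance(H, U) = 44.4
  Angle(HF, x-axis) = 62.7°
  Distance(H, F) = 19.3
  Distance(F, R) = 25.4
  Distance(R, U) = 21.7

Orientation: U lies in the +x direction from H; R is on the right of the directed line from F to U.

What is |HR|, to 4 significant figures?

23.38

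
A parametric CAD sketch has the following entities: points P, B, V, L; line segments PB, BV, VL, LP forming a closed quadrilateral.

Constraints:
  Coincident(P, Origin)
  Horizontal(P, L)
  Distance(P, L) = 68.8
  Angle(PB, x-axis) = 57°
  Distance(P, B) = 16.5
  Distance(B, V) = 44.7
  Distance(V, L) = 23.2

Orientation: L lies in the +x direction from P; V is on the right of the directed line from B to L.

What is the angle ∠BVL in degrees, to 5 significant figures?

126.47°

Checks: |BV| = 44.70 ✓; |VL| = 23.20 ✓.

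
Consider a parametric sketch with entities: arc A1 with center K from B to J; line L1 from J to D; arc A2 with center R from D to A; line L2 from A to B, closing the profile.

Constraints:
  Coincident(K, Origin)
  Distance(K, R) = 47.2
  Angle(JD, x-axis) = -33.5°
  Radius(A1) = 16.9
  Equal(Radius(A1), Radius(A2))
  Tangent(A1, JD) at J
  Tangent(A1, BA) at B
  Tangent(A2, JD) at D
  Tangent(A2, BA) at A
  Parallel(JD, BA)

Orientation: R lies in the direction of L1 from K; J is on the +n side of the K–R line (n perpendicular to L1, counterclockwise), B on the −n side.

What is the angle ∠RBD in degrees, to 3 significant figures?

15.9°

Tangency of A1 to both parallel lines with radius 16.9 puts J and B at K ± 16.9·n: J = (9.33, 14.1), B = (-9.33, -14.1). Equal radii place D and A the same way about R: D = R + 16.9·n = (48.7, -12.0), A = R − 16.9·n = (30.0, -40.1). Then cos ∠RBD = BR·BD / (|BR||BD|), giving 15.9°.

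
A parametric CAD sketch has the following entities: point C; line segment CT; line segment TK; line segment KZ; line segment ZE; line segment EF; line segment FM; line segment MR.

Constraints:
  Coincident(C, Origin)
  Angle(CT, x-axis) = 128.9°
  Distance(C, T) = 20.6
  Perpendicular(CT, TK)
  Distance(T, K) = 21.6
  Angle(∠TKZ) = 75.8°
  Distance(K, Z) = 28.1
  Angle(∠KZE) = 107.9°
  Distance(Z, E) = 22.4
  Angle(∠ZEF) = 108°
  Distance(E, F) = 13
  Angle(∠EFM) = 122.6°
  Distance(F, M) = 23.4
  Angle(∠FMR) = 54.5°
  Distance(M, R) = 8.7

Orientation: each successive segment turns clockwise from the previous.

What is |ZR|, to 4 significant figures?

23.93

C is at the origin; CT runs at 128.9° with length 20.6, so T = (-12.94, 16.03). CT is perpendicular to TK, so TK runs at 38.90°; with |TK| = 21.6, K = (3.874, 29.60). ∠TKZ = 75.8° gives KZ at -65.30° from the x-axis; with |KZ| = 28.1, Z = (15.62, 4.067). ∠KZE = 107.9° gives ZE at -137.4° from the x-axis; with |ZE| = 22.4, E = (-0.8725, -11.10). ∠ZEF = 108.0° gives EF at 150.6° from the x-axis; with |EF| = 13.0, F = (-12.20, -4.714). ∠EFM = 122.6° gives FM at 93.20° from the x-axis; with |FM| = 23.4, M = (-13.50, 18.65). ∠FMR = 54.5° gives MR at -32.30° from the x-axis; with |MR| = 8.7, R = (-6.151, 14.00). Then |ZR| = |R − Z| = 23.93.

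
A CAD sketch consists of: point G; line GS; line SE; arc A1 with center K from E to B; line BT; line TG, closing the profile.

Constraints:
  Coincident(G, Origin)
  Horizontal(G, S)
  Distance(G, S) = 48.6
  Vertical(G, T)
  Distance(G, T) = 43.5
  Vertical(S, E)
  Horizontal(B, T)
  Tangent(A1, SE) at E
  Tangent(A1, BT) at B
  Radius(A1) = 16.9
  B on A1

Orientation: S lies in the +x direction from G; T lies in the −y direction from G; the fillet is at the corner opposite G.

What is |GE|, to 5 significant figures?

55.403

G is at the origin; GS is horizontal with |GS| = 48.6 and S on the +x side, so S = (48.600, 0.0000). G and T share the same x with |GT| = 43.5 and T on the −y side, so T = (0.0000, -43.500). The virtual corner opposite G is at (48.600, -43.500). The tangent condition forces KE to be normal to SE and the tangent condition forces KB to be normal to BT, with radius 16.9, so the center K sits 16.9 in from both sides at K = (31.700, -26.600). That places the tangent points at E = (48.600, -26.600) on SE and B = (31.700, -43.500) on BT. Then |GE| = |E − G| = 55.403.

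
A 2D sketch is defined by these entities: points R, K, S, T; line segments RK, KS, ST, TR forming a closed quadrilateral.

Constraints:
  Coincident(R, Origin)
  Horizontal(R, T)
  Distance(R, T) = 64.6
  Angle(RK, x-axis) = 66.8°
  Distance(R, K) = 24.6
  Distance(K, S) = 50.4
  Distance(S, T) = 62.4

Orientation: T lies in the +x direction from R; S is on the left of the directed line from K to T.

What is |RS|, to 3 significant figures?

73.9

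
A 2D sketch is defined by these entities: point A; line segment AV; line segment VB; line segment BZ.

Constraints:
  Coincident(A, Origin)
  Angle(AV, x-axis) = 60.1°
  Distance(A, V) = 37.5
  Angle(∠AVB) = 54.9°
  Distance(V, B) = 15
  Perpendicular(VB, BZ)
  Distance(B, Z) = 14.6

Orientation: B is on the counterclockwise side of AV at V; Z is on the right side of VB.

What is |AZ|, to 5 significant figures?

45.754

∠AVB = 54.9°, so VB runs at 60.1° + (180° − 54.9°) = 185.20° from the x-axis; with |VB| = 15.0, B = V + 15.0·(cos 185.20°, sin 185.20°) = (3.7550, 31.149). The perpendicularity gives BZ at right angles to VB; with |BZ| = 14.6 on the right of VB, Z = B + 14.6·(-0.090633, 0.99588) = (2.4318, 45.689). Then |AZ| = |Z − A| = 45.754.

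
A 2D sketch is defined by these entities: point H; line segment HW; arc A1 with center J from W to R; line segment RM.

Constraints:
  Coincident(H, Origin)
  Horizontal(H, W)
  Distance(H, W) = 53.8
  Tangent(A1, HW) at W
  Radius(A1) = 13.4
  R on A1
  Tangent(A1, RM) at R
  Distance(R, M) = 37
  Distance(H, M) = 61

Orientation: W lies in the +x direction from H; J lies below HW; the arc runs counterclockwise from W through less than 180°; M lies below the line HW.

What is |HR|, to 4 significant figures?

42.21

Checks: |JW| = 13.40 ✓; |JR| = 13.40 ✓; ∠(JR, RM) = 90.00° ✓; |RM| = 37.00 ✓; |HM| = 61.00 ✓.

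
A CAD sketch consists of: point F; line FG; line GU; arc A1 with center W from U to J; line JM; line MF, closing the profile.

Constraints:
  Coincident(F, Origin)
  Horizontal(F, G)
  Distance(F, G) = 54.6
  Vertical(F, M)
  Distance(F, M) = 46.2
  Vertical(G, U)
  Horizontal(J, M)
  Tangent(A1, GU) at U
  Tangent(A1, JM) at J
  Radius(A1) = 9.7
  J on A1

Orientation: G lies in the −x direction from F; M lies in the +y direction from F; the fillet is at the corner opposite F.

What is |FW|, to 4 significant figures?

57.86

FM is vertical with |FM| = 46.2 and M on the +y side, so M = (0.000, 46.20). The virtual corner opposite F is at (-54.60, 46.20). Tangency of A1 to GU means the radius WU is perpendicular to GU and since A1 is tangent to JM there, WJ ⟂ JM, with radius 9.7, so the center W sits 9.7 in from both sides at W = (-44.90, 36.50). Then |FW| = |W − F| = 57.86.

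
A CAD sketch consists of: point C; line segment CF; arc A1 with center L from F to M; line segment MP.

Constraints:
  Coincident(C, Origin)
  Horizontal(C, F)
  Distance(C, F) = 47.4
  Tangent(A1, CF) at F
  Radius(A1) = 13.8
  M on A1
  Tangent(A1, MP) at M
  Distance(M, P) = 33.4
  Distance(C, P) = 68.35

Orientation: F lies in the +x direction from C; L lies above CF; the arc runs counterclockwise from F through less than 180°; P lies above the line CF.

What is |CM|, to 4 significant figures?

63.08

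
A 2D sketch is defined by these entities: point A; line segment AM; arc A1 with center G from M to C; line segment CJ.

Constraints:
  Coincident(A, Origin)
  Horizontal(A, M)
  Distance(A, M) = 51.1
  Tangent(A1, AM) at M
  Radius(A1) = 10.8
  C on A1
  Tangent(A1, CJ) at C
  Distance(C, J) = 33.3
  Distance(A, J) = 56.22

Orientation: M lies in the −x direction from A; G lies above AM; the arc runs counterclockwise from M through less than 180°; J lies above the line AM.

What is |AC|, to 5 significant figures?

41.490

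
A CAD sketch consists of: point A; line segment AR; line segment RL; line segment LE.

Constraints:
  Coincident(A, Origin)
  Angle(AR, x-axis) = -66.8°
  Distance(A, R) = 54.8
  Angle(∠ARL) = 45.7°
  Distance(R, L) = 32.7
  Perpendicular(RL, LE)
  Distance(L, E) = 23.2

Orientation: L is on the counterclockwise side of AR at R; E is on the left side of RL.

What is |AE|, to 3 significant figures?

17.0

∠ARL = 45.7°, so RL runs at -66.8° + (180° − 45.7°) = 67.5° from the x-axis; with |RL| = 32.7, L = R + 32.7·(cos 67.5°, sin 67.5°) = (34.1, -20.2). RL ⟂ LE; with |LE| = 23.2 on the left of RL, E = L + 23.2·(-0.924, 0.383) = (12.7, -11.3). Then |AE| = |E − A| = 17.0.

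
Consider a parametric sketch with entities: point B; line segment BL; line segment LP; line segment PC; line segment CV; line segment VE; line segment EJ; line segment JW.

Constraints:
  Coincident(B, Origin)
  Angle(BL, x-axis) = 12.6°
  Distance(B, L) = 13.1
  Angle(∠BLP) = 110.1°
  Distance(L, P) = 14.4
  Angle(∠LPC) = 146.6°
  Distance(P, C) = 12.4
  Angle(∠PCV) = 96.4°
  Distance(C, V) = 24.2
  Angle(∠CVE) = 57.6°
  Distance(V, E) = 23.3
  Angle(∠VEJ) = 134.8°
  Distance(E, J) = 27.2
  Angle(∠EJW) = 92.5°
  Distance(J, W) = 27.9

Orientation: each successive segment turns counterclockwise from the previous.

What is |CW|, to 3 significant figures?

22.1

∠VEJ = 134.8° gives EJ at 7.10° from the x-axis; with |EJ| = 27.2, J = (31.8, 9.20). ∠EJW = 92.5° gives JW at 94.6° from the x-axis; with |JW| = 27.9, W = (29.5, 37.0). Then |CW| = |W − C| = 22.1.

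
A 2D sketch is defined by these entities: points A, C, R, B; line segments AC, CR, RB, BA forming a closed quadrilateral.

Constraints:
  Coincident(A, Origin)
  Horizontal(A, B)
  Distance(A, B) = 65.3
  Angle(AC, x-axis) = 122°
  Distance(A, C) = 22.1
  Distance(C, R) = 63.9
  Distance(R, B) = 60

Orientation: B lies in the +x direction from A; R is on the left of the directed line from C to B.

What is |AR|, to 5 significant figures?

68.489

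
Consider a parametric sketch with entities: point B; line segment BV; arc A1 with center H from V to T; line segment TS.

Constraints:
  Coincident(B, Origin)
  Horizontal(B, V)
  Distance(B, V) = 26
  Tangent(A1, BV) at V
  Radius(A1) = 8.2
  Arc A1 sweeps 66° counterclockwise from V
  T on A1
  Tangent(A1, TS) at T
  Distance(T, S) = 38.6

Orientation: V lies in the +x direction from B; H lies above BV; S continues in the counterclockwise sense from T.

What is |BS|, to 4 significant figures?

63.48

B is at the origin; B and V share the same y with |BV| = 26.0 and V on the +x side, so V = (26.00, 0.000). A1 meets BV tangentially, so HV is at right angles to BV, so H = V + (0, 8.2) = (26.00, 8.200). On A1, V sits at bearing -90° from H; a 66° counterclockwise sweep puts T at bearing -24°, so T = H + 8.2·(cos -24°, sin -24°) = (33.49, 4.865). Tangency of A1 to TS means the radius HT is perpendicular to TS, so TS runs along (−sin -24°, cos -24°); with |TS| = 38.6, S = (49.19, 40.13). Then |BS| = |S − B| = 63.48.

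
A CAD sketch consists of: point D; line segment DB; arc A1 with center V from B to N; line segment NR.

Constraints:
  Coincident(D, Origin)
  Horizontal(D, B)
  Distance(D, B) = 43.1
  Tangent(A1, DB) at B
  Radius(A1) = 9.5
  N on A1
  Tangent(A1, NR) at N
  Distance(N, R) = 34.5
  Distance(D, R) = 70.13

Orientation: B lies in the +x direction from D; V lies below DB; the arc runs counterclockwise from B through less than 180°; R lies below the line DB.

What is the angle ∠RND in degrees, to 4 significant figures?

148.3°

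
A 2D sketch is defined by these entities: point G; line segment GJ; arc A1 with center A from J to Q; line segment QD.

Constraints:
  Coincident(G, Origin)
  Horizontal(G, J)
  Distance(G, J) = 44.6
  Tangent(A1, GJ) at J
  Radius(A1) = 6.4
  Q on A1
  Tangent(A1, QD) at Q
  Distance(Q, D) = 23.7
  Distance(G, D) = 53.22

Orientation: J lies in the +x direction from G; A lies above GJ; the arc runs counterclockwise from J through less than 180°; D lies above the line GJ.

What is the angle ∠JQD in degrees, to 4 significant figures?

125.9°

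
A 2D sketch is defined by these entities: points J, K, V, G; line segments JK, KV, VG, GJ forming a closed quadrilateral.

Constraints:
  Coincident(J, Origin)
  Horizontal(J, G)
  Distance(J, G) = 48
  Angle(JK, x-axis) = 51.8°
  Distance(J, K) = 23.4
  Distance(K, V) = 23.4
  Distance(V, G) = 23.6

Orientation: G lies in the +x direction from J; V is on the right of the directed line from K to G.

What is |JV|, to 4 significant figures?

24.71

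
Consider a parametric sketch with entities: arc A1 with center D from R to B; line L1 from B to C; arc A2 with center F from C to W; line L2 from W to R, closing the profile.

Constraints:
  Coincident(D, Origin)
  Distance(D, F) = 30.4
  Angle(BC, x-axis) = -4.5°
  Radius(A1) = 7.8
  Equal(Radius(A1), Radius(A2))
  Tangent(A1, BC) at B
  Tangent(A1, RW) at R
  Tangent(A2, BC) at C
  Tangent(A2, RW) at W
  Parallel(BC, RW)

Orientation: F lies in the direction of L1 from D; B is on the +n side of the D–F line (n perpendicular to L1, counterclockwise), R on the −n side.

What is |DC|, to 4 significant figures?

31.38

The slot axis is L1's direction at -4.5°, so u = (cos -4.5°, sin -4.5°) = (0.9969, -0.07846) and n = (−sin -4.5°, cos -4.5°) = (0.07846, 0.9969). D is at the origin and F lies 30.4 along u from D, so F = 30.4·u = (30.31, -2.385). Tangency of A1 to both parallel lines with radius 7.8 puts B and R at D ± 7.8·n: B = (0.6120, 7.776), R = (-0.6120, -7.776). Equal radii place C and W the same way about F: C = F + 7.8·n = (30.92, 5.391), W = F − 7.8·n = (29.69, -10.16). Then |DC| = |C − D| = 31.38.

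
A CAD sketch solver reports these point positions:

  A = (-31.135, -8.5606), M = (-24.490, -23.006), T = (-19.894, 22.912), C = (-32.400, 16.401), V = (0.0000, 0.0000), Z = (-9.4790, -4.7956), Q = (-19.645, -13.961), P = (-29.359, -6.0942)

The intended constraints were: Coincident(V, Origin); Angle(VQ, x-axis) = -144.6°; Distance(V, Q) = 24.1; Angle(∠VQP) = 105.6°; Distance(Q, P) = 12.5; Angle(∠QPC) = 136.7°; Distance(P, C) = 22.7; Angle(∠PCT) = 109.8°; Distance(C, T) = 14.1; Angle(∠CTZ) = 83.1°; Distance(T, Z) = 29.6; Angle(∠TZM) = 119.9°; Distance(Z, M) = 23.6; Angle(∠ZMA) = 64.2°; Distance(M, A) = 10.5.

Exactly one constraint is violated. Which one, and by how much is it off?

Distance(M, A) = 10.5 — off by 5.40.

V = (0.00, 0.00) ✓; VQ at -144.6° ✓; |VQ| = 24.10 ✓; ∠VQP = 105.6° ✓; |QP| = 12.50 ✓; ∠QPC = 136.7° ✓; |PC| = 22.70 ✓; ∠PCT = 109.8° ✓; |CT| = 14.10 ✓; ∠CTZ = 83.10° ✓; |TZ| = 29.60 ✓; ∠TZM = 119.9° ✓; |ZM| = 23.60 ✓; ∠ZMA = 64.20° ✓; |MA| = 15.90 ✗.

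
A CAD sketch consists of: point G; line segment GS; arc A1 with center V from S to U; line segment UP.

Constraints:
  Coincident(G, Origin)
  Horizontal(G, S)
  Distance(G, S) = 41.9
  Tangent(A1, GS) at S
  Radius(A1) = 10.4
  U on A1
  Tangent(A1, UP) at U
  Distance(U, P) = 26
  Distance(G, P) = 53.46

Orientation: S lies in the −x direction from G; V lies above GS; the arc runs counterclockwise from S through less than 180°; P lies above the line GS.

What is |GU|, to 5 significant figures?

34.210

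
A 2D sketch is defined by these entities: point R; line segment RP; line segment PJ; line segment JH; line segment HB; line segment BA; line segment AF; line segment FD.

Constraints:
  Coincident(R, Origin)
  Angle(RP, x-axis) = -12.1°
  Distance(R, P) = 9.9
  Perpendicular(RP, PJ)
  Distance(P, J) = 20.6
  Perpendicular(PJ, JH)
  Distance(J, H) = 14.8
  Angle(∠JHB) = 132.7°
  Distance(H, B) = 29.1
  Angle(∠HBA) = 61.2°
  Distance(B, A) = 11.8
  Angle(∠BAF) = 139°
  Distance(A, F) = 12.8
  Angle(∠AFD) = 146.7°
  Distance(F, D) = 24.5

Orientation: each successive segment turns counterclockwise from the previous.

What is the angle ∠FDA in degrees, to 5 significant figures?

11.291°

∠BAF = 139.0° gives AF at 15.000° from the x-axis; with |AF| = 12.8, F = (-1.2823, 2.5354). ∠AFD = 146.7° gives FD at 48.300° from the x-axis; with |FD| = 24.5, D = (15.016, 20.828). Then cos ∠FDA = DF·DA / (|DF||DA|), giving 11.291°.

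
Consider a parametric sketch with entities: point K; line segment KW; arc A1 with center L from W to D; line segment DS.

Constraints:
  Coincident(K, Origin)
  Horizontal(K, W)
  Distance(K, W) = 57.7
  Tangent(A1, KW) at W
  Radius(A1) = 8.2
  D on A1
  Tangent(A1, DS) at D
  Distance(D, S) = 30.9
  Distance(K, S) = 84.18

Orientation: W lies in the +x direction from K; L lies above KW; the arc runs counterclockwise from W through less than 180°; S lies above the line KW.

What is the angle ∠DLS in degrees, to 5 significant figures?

75.138°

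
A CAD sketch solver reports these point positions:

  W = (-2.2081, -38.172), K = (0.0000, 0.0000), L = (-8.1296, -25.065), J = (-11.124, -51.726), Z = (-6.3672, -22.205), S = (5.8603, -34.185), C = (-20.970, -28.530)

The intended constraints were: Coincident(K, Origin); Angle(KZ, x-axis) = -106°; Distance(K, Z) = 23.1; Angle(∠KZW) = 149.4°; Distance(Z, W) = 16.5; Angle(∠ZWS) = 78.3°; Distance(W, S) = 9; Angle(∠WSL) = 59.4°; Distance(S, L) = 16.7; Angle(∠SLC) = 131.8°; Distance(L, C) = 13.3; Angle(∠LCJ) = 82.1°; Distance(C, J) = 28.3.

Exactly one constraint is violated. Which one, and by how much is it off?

Distance(C, J) = 28.3 — off by 3.10.

K = (0.00, 0.00) ✓; KZ at -106.0° ✓; |KZ| = 23.10 ✓; ∠KZW = 149.4° ✓; |ZW| = 16.50 ✓; ∠ZWS = 78.30° ✓; |WS| = 9.000 ✓; ∠WSL = 59.40° ✓; |SL| = 16.70 ✓; ∠SLC = 131.8° ✓; |LC| = 13.30 ✓; ∠LCJ = 82.10° ✓; |CJ| = 25.20 ✗.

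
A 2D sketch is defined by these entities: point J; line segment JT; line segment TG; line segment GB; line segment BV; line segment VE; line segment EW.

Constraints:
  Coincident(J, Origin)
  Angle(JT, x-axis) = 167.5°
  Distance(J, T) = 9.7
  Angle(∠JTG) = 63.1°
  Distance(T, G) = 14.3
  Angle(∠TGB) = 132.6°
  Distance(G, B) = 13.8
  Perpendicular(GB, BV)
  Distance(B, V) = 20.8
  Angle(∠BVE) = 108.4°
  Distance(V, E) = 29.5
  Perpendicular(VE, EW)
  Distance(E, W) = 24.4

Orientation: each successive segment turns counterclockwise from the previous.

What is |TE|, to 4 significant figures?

20.10

The perpendicularity gives BV at right angles to GB, so BV runs at 61.80°; with |BV| = 20.8, V = (16.08, 0.05864). ∠BVE = 108.4° gives VE at 133.4° from the x-axis; with |VE| = 29.5, E = (-4.192, 21.49). Then |TE| = |E − T| = 20.10.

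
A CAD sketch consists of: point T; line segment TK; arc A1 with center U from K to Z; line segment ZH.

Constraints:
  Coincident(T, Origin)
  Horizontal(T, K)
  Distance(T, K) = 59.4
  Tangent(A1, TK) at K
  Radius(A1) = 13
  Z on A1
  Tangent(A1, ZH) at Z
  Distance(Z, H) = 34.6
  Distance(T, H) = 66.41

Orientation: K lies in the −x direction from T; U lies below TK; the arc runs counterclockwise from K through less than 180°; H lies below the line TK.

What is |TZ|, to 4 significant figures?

72.46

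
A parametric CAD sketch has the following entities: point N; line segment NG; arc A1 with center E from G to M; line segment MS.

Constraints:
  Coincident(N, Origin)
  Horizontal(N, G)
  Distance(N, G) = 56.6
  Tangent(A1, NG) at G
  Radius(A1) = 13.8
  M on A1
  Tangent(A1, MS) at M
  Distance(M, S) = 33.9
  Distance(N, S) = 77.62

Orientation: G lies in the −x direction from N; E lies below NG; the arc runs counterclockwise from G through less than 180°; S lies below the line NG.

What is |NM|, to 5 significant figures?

72.023

Checks: |EM| = 13.80 ✓; ∠(EM, MS) = 90.00° ✓; |MS| = 33.90 ✓; |NS| = 77.62 ✓.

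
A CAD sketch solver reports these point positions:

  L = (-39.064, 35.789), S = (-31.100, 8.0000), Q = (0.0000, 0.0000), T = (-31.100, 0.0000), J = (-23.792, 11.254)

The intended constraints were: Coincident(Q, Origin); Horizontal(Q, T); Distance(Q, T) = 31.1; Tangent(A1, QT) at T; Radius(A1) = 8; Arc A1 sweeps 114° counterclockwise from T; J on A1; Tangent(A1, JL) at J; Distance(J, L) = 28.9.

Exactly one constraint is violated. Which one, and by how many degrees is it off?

Tangent(A1, JL) at J — off by 7.90°.

Q = (0.00, 0.00) ✓; Q.y = 0.00, T.y = 0.00 ✓; |QT| = 31.10 ✓; ∠(ST, TQ) = 90.00° ✓; |ST| = 8.000 ✓; bearing(S→J) − bearing(S→T) = 114.0° ✓; |SJ| = 8.000 ✓; ∠(SJ, JL) = 82.10° ✗; |JL| = 28.90 ✓.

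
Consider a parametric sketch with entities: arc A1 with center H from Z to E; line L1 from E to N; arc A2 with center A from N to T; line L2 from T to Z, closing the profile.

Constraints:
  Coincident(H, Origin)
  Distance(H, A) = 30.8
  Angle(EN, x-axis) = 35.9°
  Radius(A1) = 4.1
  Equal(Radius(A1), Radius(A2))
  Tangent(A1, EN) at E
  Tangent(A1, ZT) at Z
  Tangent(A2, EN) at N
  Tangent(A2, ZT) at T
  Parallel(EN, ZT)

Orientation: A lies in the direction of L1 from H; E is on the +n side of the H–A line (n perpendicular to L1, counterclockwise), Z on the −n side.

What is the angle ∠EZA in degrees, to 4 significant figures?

82.42°

The slot axis is L1's direction at 35.9°, so u = (cos 35.9°, sin 35.9°) = (0.8100, 0.5864) and n = (−sin 35.9°, cos 35.9°) = (-0.5864, 0.8100). H is at the origin and A lies 30.8 along u from H, so A = 30.8·u = (24.95, 18.06). Tangency of A1 to both parallel lines with radius 4.1 puts E and Z at H ± 4.1·n: E = (-2.404, 3.321), Z = (2.404, -3.321). Then cos ∠EZA = ZE·ZA / (|ZE||ZA|), giving 82.42°.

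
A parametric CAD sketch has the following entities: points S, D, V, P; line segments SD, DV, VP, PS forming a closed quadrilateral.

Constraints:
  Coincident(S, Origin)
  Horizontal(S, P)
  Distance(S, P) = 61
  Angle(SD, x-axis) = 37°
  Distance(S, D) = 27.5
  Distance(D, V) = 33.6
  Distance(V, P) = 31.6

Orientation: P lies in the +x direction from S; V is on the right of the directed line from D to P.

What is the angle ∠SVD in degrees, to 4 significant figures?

45.96°

S is at the origin; SP is horizontal with |SP| = 61.0 and P in +x, so P = (61.0, 0). SD runs at 37.0° with |SD| = 27.5, so D = (21.96, 16.55). V is determined by |DV| = 33.6 and |VP| = 31.6 together: it lies at the intersection of circle(D, 33.6) and circle(P, 31.6). With |DP| = 42.40, the foot of the radical line on DP is 22.74 from D and the perpendicular offset is √(33.6² − 22.74²) = 24.74. Taking the right-of-DP solution: V = (33.24, -15.10).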